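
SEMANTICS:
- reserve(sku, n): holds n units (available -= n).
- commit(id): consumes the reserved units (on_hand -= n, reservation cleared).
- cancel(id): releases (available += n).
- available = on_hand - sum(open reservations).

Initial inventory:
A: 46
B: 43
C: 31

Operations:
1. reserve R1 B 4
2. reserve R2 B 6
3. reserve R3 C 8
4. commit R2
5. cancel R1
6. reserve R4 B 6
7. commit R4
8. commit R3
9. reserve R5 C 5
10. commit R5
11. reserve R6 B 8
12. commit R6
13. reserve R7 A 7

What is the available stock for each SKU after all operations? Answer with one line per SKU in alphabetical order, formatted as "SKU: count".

Answer: A: 39
B: 23
C: 18

Derivation:
Step 1: reserve R1 B 4 -> on_hand[A=46 B=43 C=31] avail[A=46 B=39 C=31] open={R1}
Step 2: reserve R2 B 6 -> on_hand[A=46 B=43 C=31] avail[A=46 B=33 C=31] open={R1,R2}
Step 3: reserve R3 C 8 -> on_hand[A=46 B=43 C=31] avail[A=46 B=33 C=23] open={R1,R2,R3}
Step 4: commit R2 -> on_hand[A=46 B=37 C=31] avail[A=46 B=33 C=23] open={R1,R3}
Step 5: cancel R1 -> on_hand[A=46 B=37 C=31] avail[A=46 B=37 C=23] open={R3}
Step 6: reserve R4 B 6 -> on_hand[A=46 B=37 C=31] avail[A=46 B=31 C=23] open={R3,R4}
Step 7: commit R4 -> on_hand[A=46 B=31 C=31] avail[A=46 B=31 C=23] open={R3}
Step 8: commit R3 -> on_hand[A=46 B=31 C=23] avail[A=46 B=31 C=23] open={}
Step 9: reserve R5 C 5 -> on_hand[A=46 B=31 C=23] avail[A=46 B=31 C=18] open={R5}
Step 10: commit R5 -> on_hand[A=46 B=31 C=18] avail[A=46 B=31 C=18] open={}
Step 11: reserve R6 B 8 -> on_hand[A=46 B=31 C=18] avail[A=46 B=23 C=18] open={R6}
Step 12: commit R6 -> on_hand[A=46 B=23 C=18] avail[A=46 B=23 C=18] open={}
Step 13: reserve R7 A 7 -> on_hand[A=46 B=23 C=18] avail[A=39 B=23 C=18] open={R7}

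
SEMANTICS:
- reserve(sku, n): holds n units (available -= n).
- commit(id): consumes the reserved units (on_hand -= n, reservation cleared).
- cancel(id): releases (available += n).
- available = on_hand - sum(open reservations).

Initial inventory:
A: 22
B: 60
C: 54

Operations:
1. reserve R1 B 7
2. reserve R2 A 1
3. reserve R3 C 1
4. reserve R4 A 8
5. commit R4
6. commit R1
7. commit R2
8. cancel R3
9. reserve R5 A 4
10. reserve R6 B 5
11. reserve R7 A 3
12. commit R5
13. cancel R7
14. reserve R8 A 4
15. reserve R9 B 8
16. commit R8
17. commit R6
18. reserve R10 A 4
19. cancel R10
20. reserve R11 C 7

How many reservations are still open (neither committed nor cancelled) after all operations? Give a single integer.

Answer: 2

Derivation:
Step 1: reserve R1 B 7 -> on_hand[A=22 B=60 C=54] avail[A=22 B=53 C=54] open={R1}
Step 2: reserve R2 A 1 -> on_hand[A=22 B=60 C=54] avail[A=21 B=53 C=54] open={R1,R2}
Step 3: reserve R3 C 1 -> on_hand[A=22 B=60 C=54] avail[A=21 B=53 C=53] open={R1,R2,R3}
Step 4: reserve R4 A 8 -> on_hand[A=22 B=60 C=54] avail[A=13 B=53 C=53] open={R1,R2,R3,R4}
Step 5: commit R4 -> on_hand[A=14 B=60 C=54] avail[A=13 B=53 C=53] open={R1,R2,R3}
Step 6: commit R1 -> on_hand[A=14 B=53 C=54] avail[A=13 B=53 C=53] open={R2,R3}
Step 7: commit R2 -> on_hand[A=13 B=53 C=54] avail[A=13 B=53 C=53] open={R3}
Step 8: cancel R3 -> on_hand[A=13 B=53 C=54] avail[A=13 B=53 C=54] open={}
Step 9: reserve R5 A 4 -> on_hand[A=13 B=53 C=54] avail[A=9 B=53 C=54] open={R5}
Step 10: reserve R6 B 5 -> on_hand[A=13 B=53 C=54] avail[A=9 B=48 C=54] open={R5,R6}
Step 11: reserve R7 A 3 -> on_hand[A=13 B=53 C=54] avail[A=6 B=48 C=54] open={R5,R6,R7}
Step 12: commit R5 -> on_hand[A=9 B=53 C=54] avail[A=6 B=48 C=54] open={R6,R7}
Step 13: cancel R7 -> on_hand[A=9 B=53 C=54] avail[A=9 B=48 C=54] open={R6}
Step 14: reserve R8 A 4 -> on_hand[A=9 B=53 C=54] avail[A=5 B=48 C=54] open={R6,R8}
Step 15: reserve R9 B 8 -> on_hand[A=9 B=53 C=54] avail[A=5 B=40 C=54] open={R6,R8,R9}
Step 16: commit R8 -> on_hand[A=5 B=53 C=54] avail[A=5 B=40 C=54] open={R6,R9}
Step 17: commit R6 -> on_hand[A=5 B=48 C=54] avail[A=5 B=40 C=54] open={R9}
Step 18: reserve R10 A 4 -> on_hand[A=5 B=48 C=54] avail[A=1 B=40 C=54] open={R10,R9}
Step 19: cancel R10 -> on_hand[A=5 B=48 C=54] avail[A=5 B=40 C=54] open={R9}
Step 20: reserve R11 C 7 -> on_hand[A=5 B=48 C=54] avail[A=5 B=40 C=47] open={R11,R9}
Open reservations: ['R11', 'R9'] -> 2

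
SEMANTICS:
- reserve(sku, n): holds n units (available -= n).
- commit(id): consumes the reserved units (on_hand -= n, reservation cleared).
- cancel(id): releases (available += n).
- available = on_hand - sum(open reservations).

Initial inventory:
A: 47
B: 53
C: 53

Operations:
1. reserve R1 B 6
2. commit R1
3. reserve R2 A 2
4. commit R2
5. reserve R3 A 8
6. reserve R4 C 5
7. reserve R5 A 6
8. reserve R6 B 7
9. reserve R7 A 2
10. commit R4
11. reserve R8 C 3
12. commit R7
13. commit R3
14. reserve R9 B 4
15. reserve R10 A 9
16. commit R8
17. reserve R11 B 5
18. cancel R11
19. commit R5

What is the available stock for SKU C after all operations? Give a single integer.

Answer: 45

Derivation:
Step 1: reserve R1 B 6 -> on_hand[A=47 B=53 C=53] avail[A=47 B=47 C=53] open={R1}
Step 2: commit R1 -> on_hand[A=47 B=47 C=53] avail[A=47 B=47 C=53] open={}
Step 3: reserve R2 A 2 -> on_hand[A=47 B=47 C=53] avail[A=45 B=47 C=53] open={R2}
Step 4: commit R2 -> on_hand[A=45 B=47 C=53] avail[A=45 B=47 C=53] open={}
Step 5: reserve R3 A 8 -> on_hand[A=45 B=47 C=53] avail[A=37 B=47 C=53] open={R3}
Step 6: reserve R4 C 5 -> on_hand[A=45 B=47 C=53] avail[A=37 B=47 C=48] open={R3,R4}
Step 7: reserve R5 A 6 -> on_hand[A=45 B=47 C=53] avail[A=31 B=47 C=48] open={R3,R4,R5}
Step 8: reserve R6 B 7 -> on_hand[A=45 B=47 C=53] avail[A=31 B=40 C=48] open={R3,R4,R5,R6}
Step 9: reserve R7 A 2 -> on_hand[A=45 B=47 C=53] avail[A=29 B=40 C=48] open={R3,R4,R5,R6,R7}
Step 10: commit R4 -> on_hand[A=45 B=47 C=48] avail[A=29 B=40 C=48] open={R3,R5,R6,R7}
Step 11: reserve R8 C 3 -> on_hand[A=45 B=47 C=48] avail[A=29 B=40 C=45] open={R3,R5,R6,R7,R8}
Step 12: commit R7 -> on_hand[A=43 B=47 C=48] avail[A=29 B=40 C=45] open={R3,R5,R6,R8}
Step 13: commit R3 -> on_hand[A=35 B=47 C=48] avail[A=29 B=40 C=45] open={R5,R6,R8}
Step 14: reserve R9 B 4 -> on_hand[A=35 B=47 C=48] avail[A=29 B=36 C=45] open={R5,R6,R8,R9}
Step 15: reserve R10 A 9 -> on_hand[A=35 B=47 C=48] avail[A=20 B=36 C=45] open={R10,R5,R6,R8,R9}
Step 16: commit R8 -> on_hand[A=35 B=47 C=45] avail[A=20 B=36 C=45] open={R10,R5,R6,R9}
Step 17: reserve R11 B 5 -> on_hand[A=35 B=47 C=45] avail[A=20 B=31 C=45] open={R10,R11,R5,R6,R9}
Step 18: cancel R11 -> on_hand[A=35 B=47 C=45] avail[A=20 B=36 C=45] open={R10,R5,R6,R9}
Step 19: commit R5 -> on_hand[A=29 B=47 C=45] avail[A=20 B=36 C=45] open={R10,R6,R9}
Final available[C] = 45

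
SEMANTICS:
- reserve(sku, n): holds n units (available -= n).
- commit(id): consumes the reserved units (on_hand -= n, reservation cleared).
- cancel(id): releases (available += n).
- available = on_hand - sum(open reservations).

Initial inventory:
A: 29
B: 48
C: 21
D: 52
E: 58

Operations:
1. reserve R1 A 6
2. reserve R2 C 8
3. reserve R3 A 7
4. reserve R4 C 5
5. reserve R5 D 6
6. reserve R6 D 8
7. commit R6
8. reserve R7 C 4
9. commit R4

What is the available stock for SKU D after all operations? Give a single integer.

Step 1: reserve R1 A 6 -> on_hand[A=29 B=48 C=21 D=52 E=58] avail[A=23 B=48 C=21 D=52 E=58] open={R1}
Step 2: reserve R2 C 8 -> on_hand[A=29 B=48 C=21 D=52 E=58] avail[A=23 B=48 C=13 D=52 E=58] open={R1,R2}
Step 3: reserve R3 A 7 -> on_hand[A=29 B=48 C=21 D=52 E=58] avail[A=16 B=48 C=13 D=52 E=58] open={R1,R2,R3}
Step 4: reserve R4 C 5 -> on_hand[A=29 B=48 C=21 D=52 E=58] avail[A=16 B=48 C=8 D=52 E=58] open={R1,R2,R3,R4}
Step 5: reserve R5 D 6 -> on_hand[A=29 B=48 C=21 D=52 E=58] avail[A=16 B=48 C=8 D=46 E=58] open={R1,R2,R3,R4,R5}
Step 6: reserve R6 D 8 -> on_hand[A=29 B=48 C=21 D=52 E=58] avail[A=16 B=48 C=8 D=38 E=58] open={R1,R2,R3,R4,R5,R6}
Step 7: commit R6 -> on_hand[A=29 B=48 C=21 D=44 E=58] avail[A=16 B=48 C=8 D=38 E=58] open={R1,R2,R3,R4,R5}
Step 8: reserve R7 C 4 -> on_hand[A=29 B=48 C=21 D=44 E=58] avail[A=16 B=48 C=4 D=38 E=58] open={R1,R2,R3,R4,R5,R7}
Step 9: commit R4 -> on_hand[A=29 B=48 C=16 D=44 E=58] avail[A=16 B=48 C=4 D=38 E=58] open={R1,R2,R3,R5,R7}
Final available[D] = 38

Answer: 38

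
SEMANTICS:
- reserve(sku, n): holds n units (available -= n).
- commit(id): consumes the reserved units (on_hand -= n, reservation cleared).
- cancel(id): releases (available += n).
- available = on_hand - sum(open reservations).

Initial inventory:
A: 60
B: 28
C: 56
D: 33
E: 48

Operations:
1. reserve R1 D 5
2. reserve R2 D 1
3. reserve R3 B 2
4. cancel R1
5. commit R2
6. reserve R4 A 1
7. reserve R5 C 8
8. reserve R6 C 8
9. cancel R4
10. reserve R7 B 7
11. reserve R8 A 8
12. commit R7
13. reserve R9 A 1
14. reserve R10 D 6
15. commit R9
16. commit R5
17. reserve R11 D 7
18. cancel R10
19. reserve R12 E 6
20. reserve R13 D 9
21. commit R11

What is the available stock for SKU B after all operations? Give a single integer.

Step 1: reserve R1 D 5 -> on_hand[A=60 B=28 C=56 D=33 E=48] avail[A=60 B=28 C=56 D=28 E=48] open={R1}
Step 2: reserve R2 D 1 -> on_hand[A=60 B=28 C=56 D=33 E=48] avail[A=60 B=28 C=56 D=27 E=48] open={R1,R2}
Step 3: reserve R3 B 2 -> on_hand[A=60 B=28 C=56 D=33 E=48] avail[A=60 B=26 C=56 D=27 E=48] open={R1,R2,R3}
Step 4: cancel R1 -> on_hand[A=60 B=28 C=56 D=33 E=48] avail[A=60 B=26 C=56 D=32 E=48] open={R2,R3}
Step 5: commit R2 -> on_hand[A=60 B=28 C=56 D=32 E=48] avail[A=60 B=26 C=56 D=32 E=48] open={R3}
Step 6: reserve R4 A 1 -> on_hand[A=60 B=28 C=56 D=32 E=48] avail[A=59 B=26 C=56 D=32 E=48] open={R3,R4}
Step 7: reserve R5 C 8 -> on_hand[A=60 B=28 C=56 D=32 E=48] avail[A=59 B=26 C=48 D=32 E=48] open={R3,R4,R5}
Step 8: reserve R6 C 8 -> on_hand[A=60 B=28 C=56 D=32 E=48] avail[A=59 B=26 C=40 D=32 E=48] open={R3,R4,R5,R6}
Step 9: cancel R4 -> on_hand[A=60 B=28 C=56 D=32 E=48] avail[A=60 B=26 C=40 D=32 E=48] open={R3,R5,R6}
Step 10: reserve R7 B 7 -> on_hand[A=60 B=28 C=56 D=32 E=48] avail[A=60 B=19 C=40 D=32 E=48] open={R3,R5,R6,R7}
Step 11: reserve R8 A 8 -> on_hand[A=60 B=28 C=56 D=32 E=48] avail[A=52 B=19 C=40 D=32 E=48] open={R3,R5,R6,R7,R8}
Step 12: commit R7 -> on_hand[A=60 B=21 C=56 D=32 E=48] avail[A=52 B=19 C=40 D=32 E=48] open={R3,R5,R6,R8}
Step 13: reserve R9 A 1 -> on_hand[A=60 B=21 C=56 D=32 E=48] avail[A=51 B=19 C=40 D=32 E=48] open={R3,R5,R6,R8,R9}
Step 14: reserve R10 D 6 -> on_hand[A=60 B=21 C=56 D=32 E=48] avail[A=51 B=19 C=40 D=26 E=48] open={R10,R3,R5,R6,R8,R9}
Step 15: commit R9 -> on_hand[A=59 B=21 C=56 D=32 E=48] avail[A=51 B=19 C=40 D=26 E=48] open={R10,R3,R5,R6,R8}
Step 16: commit R5 -> on_hand[A=59 B=21 C=48 D=32 E=48] avail[A=51 B=19 C=40 D=26 E=48] open={R10,R3,R6,R8}
Step 17: reserve R11 D 7 -> on_hand[A=59 B=21 C=48 D=32 E=48] avail[A=51 B=19 C=40 D=19 E=48] open={R10,R11,R3,R6,R8}
Step 18: cancel R10 -> on_hand[A=59 B=21 C=48 D=32 E=48] avail[A=51 B=19 C=40 D=25 E=48] open={R11,R3,R6,R8}
Step 19: reserve R12 E 6 -> on_hand[A=59 B=21 C=48 D=32 E=48] avail[A=51 B=19 C=40 D=25 E=42] open={R11,R12,R3,R6,R8}
Step 20: reserve R13 D 9 -> on_hand[A=59 B=21 C=48 D=32 E=48] avail[A=51 B=19 C=40 D=16 E=42] open={R11,R12,R13,R3,R6,R8}
Step 21: commit R11 -> on_hand[A=59 B=21 C=48 D=25 E=48] avail[A=51 B=19 C=40 D=16 E=42] open={R12,R13,R3,R6,R8}
Final available[B] = 19

Answer: 19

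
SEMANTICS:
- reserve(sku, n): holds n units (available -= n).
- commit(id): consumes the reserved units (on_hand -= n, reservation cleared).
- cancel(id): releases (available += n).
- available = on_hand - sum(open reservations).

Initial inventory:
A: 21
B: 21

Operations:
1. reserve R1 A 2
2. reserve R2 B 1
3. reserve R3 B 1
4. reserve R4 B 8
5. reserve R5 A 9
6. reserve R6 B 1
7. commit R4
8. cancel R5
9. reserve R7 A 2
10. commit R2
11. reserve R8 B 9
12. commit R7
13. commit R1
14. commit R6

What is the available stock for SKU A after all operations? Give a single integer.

Answer: 17

Derivation:
Step 1: reserve R1 A 2 -> on_hand[A=21 B=21] avail[A=19 B=21] open={R1}
Step 2: reserve R2 B 1 -> on_hand[A=21 B=21] avail[A=19 B=20] open={R1,R2}
Step 3: reserve R3 B 1 -> on_hand[A=21 B=21] avail[A=19 B=19] open={R1,R2,R3}
Step 4: reserve R4 B 8 -> on_hand[A=21 B=21] avail[A=19 B=11] open={R1,R2,R3,R4}
Step 5: reserve R5 A 9 -> on_hand[A=21 B=21] avail[A=10 B=11] open={R1,R2,R3,R4,R5}
Step 6: reserve R6 B 1 -> on_hand[A=21 B=21] avail[A=10 B=10] open={R1,R2,R3,R4,R5,R6}
Step 7: commit R4 -> on_hand[A=21 B=13] avail[A=10 B=10] open={R1,R2,R3,R5,R6}
Step 8: cancel R5 -> on_hand[A=21 B=13] avail[A=19 B=10] open={R1,R2,R3,R6}
Step 9: reserve R7 A 2 -> on_hand[A=21 B=13] avail[A=17 B=10] open={R1,R2,R3,R6,R7}
Step 10: commit R2 -> on_hand[A=21 B=12] avail[A=17 B=10] open={R1,R3,R6,R7}
Step 11: reserve R8 B 9 -> on_hand[A=21 B=12] avail[A=17 B=1] open={R1,R3,R6,R7,R8}
Step 12: commit R7 -> on_hand[A=19 B=12] avail[A=17 B=1] open={R1,R3,R6,R8}
Step 13: commit R1 -> on_hand[A=17 B=12] avail[A=17 B=1] open={R3,R6,R8}
Step 14: commit R6 -> on_hand[A=17 B=11] avail[A=17 B=1] open={R3,R8}
Final available[A] = 17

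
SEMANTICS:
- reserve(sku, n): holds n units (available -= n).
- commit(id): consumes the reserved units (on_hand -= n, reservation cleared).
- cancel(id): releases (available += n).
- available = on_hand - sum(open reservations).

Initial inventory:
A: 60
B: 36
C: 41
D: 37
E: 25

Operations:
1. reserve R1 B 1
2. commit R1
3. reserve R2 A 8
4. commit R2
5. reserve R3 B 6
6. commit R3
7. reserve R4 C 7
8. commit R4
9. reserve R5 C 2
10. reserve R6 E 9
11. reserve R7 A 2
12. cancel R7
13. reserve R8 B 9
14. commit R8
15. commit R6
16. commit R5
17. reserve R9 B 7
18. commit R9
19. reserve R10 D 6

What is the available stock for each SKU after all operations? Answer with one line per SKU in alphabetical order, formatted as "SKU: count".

Step 1: reserve R1 B 1 -> on_hand[A=60 B=36 C=41 D=37 E=25] avail[A=60 B=35 C=41 D=37 E=25] open={R1}
Step 2: commit R1 -> on_hand[A=60 B=35 C=41 D=37 E=25] avail[A=60 B=35 C=41 D=37 E=25] open={}
Step 3: reserve R2 A 8 -> on_hand[A=60 B=35 C=41 D=37 E=25] avail[A=52 B=35 C=41 D=37 E=25] open={R2}
Step 4: commit R2 -> on_hand[A=52 B=35 C=41 D=37 E=25] avail[A=52 B=35 C=41 D=37 E=25] open={}
Step 5: reserve R3 B 6 -> on_hand[A=52 B=35 C=41 D=37 E=25] avail[A=52 B=29 C=41 D=37 E=25] open={R3}
Step 6: commit R3 -> on_hand[A=52 B=29 C=41 D=37 E=25] avail[A=52 B=29 C=41 D=37 E=25] open={}
Step 7: reserve R4 C 7 -> on_hand[A=52 B=29 C=41 D=37 E=25] avail[A=52 B=29 C=34 D=37 E=25] open={R4}
Step 8: commit R4 -> on_hand[A=52 B=29 C=34 D=37 E=25] avail[A=52 B=29 C=34 D=37 E=25] open={}
Step 9: reserve R5 C 2 -> on_hand[A=52 B=29 C=34 D=37 E=25] avail[A=52 B=29 C=32 D=37 E=25] open={R5}
Step 10: reserve R6 E 9 -> on_hand[A=52 B=29 C=34 D=37 E=25] avail[A=52 B=29 C=32 D=37 E=16] open={R5,R6}
Step 11: reserve R7 A 2 -> on_hand[A=52 B=29 C=34 D=37 E=25] avail[A=50 B=29 C=32 D=37 E=16] open={R5,R6,R7}
Step 12: cancel R7 -> on_hand[A=52 B=29 C=34 D=37 E=25] avail[A=52 B=29 C=32 D=37 E=16] open={R5,R6}
Step 13: reserve R8 B 9 -> on_hand[A=52 B=29 C=34 D=37 E=25] avail[A=52 B=20 C=32 D=37 E=16] open={R5,R6,R8}
Step 14: commit R8 -> on_hand[A=52 B=20 C=34 D=37 E=25] avail[A=52 B=20 C=32 D=37 E=16] open={R5,R6}
Step 15: commit R6 -> on_hand[A=52 B=20 C=34 D=37 E=16] avail[A=52 B=20 C=32 D=37 E=16] open={R5}
Step 16: commit R5 -> on_hand[A=52 B=20 C=32 D=37 E=16] avail[A=52 B=20 C=32 D=37 E=16] open={}
Step 17: reserve R9 B 7 -> on_hand[A=52 B=20 C=32 D=37 E=16] avail[A=52 B=13 C=32 D=37 E=16] open={R9}
Step 18: commit R9 -> on_hand[A=52 B=13 C=32 D=37 E=16] avail[A=52 B=13 C=32 D=37 E=16] open={}
Step 19: reserve R10 D 6 -> on_hand[A=52 B=13 C=32 D=37 E=16] avail[A=52 B=13 C=32 D=31 E=16] open={R10}

Answer: A: 52
B: 13
C: 32
D: 31
E: 16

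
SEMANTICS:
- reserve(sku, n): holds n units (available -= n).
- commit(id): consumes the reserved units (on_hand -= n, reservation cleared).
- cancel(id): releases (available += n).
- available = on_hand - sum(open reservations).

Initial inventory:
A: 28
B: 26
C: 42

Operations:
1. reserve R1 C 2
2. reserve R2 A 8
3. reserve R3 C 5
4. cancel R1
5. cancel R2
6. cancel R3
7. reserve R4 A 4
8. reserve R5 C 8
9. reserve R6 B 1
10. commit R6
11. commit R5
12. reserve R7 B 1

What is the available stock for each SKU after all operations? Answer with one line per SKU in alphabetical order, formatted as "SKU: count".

Step 1: reserve R1 C 2 -> on_hand[A=28 B=26 C=42] avail[A=28 B=26 C=40] open={R1}
Step 2: reserve R2 A 8 -> on_hand[A=28 B=26 C=42] avail[A=20 B=26 C=40] open={R1,R2}
Step 3: reserve R3 C 5 -> on_hand[A=28 B=26 C=42] avail[A=20 B=26 C=35] open={R1,R2,R3}
Step 4: cancel R1 -> on_hand[A=28 B=26 C=42] avail[A=20 B=26 C=37] open={R2,R3}
Step 5: cancel R2 -> on_hand[A=28 B=26 C=42] avail[A=28 B=26 C=37] open={R3}
Step 6: cancel R3 -> on_hand[A=28 B=26 C=42] avail[A=28 B=26 C=42] open={}
Step 7: reserve R4 A 4 -> on_hand[A=28 B=26 C=42] avail[A=24 B=26 C=42] open={R4}
Step 8: reserve R5 C 8 -> on_hand[A=28 B=26 C=42] avail[A=24 B=26 C=34] open={R4,R5}
Step 9: reserve R6 B 1 -> on_hand[A=28 B=26 C=42] avail[A=24 B=25 C=34] open={R4,R5,R6}
Step 10: commit R6 -> on_hand[A=28 B=25 C=42] avail[A=24 B=25 C=34] open={R4,R5}
Step 11: commit R5 -> on_hand[A=28 B=25 C=34] avail[A=24 B=25 C=34] open={R4}
Step 12: reserve R7 B 1 -> on_hand[A=28 B=25 C=34] avail[A=24 B=24 C=34] open={R4,R7}

Answer: A: 24
B: 24
C: 34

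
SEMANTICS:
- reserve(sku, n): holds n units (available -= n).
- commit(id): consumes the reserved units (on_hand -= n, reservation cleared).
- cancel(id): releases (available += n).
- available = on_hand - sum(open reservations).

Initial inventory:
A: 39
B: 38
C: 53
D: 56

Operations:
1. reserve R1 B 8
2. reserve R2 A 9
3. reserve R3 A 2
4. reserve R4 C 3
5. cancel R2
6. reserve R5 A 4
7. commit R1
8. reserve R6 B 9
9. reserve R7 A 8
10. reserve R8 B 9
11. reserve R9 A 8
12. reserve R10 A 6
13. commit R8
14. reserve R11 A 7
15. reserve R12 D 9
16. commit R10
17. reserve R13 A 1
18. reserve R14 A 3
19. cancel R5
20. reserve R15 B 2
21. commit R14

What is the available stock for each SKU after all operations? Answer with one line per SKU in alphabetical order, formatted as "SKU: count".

Step 1: reserve R1 B 8 -> on_hand[A=39 B=38 C=53 D=56] avail[A=39 B=30 C=53 D=56] open={R1}
Step 2: reserve R2 A 9 -> on_hand[A=39 B=38 C=53 D=56] avail[A=30 B=30 C=53 D=56] open={R1,R2}
Step 3: reserve R3 A 2 -> on_hand[A=39 B=38 C=53 D=56] avail[A=28 B=30 C=53 D=56] open={R1,R2,R3}
Step 4: reserve R4 C 3 -> on_hand[A=39 B=38 C=53 D=56] avail[A=28 B=30 C=50 D=56] open={R1,R2,R3,R4}
Step 5: cancel R2 -> on_hand[A=39 B=38 C=53 D=56] avail[A=37 B=30 C=50 D=56] open={R1,R3,R4}
Step 6: reserve R5 A 4 -> on_hand[A=39 B=38 C=53 D=56] avail[A=33 B=30 C=50 D=56] open={R1,R3,R4,R5}
Step 7: commit R1 -> on_hand[A=39 B=30 C=53 D=56] avail[A=33 B=30 C=50 D=56] open={R3,R4,R5}
Step 8: reserve R6 B 9 -> on_hand[A=39 B=30 C=53 D=56] avail[A=33 B=21 C=50 D=56] open={R3,R4,R5,R6}
Step 9: reserve R7 A 8 -> on_hand[A=39 B=30 C=53 D=56] avail[A=25 B=21 C=50 D=56] open={R3,R4,R5,R6,R7}
Step 10: reserve R8 B 9 -> on_hand[A=39 B=30 C=53 D=56] avail[A=25 B=12 C=50 D=56] open={R3,R4,R5,R6,R7,R8}
Step 11: reserve R9 A 8 -> on_hand[A=39 B=30 C=53 D=56] avail[A=17 B=12 C=50 D=56] open={R3,R4,R5,R6,R7,R8,R9}
Step 12: reserve R10 A 6 -> on_hand[A=39 B=30 C=53 D=56] avail[A=11 B=12 C=50 D=56] open={R10,R3,R4,R5,R6,R7,R8,R9}
Step 13: commit R8 -> on_hand[A=39 B=21 C=53 D=56] avail[A=11 B=12 C=50 D=56] open={R10,R3,R4,R5,R6,R7,R9}
Step 14: reserve R11 A 7 -> on_hand[A=39 B=21 C=53 D=56] avail[A=4 B=12 C=50 D=56] open={R10,R11,R3,R4,R5,R6,R7,R9}
Step 15: reserve R12 D 9 -> on_hand[A=39 B=21 C=53 D=56] avail[A=4 B=12 C=50 D=47] open={R10,R11,R12,R3,R4,R5,R6,R7,R9}
Step 16: commit R10 -> on_hand[A=33 B=21 C=53 D=56] avail[A=4 B=12 C=50 D=47] open={R11,R12,R3,R4,R5,R6,R7,R9}
Step 17: reserve R13 A 1 -> on_hand[A=33 B=21 C=53 D=56] avail[A=3 B=12 C=50 D=47] open={R11,R12,R13,R3,R4,R5,R6,R7,R9}
Step 18: reserve R14 A 3 -> on_hand[A=33 B=21 C=53 D=56] avail[A=0 B=12 C=50 D=47] open={R11,R12,R13,R14,R3,R4,R5,R6,R7,R9}
Step 19: cancel R5 -> on_hand[A=33 B=21 C=53 D=56] avail[A=4 B=12 C=50 D=47] open={R11,R12,R13,R14,R3,R4,R6,R7,R9}
Step 20: reserve R15 B 2 -> on_hand[A=33 B=21 C=53 D=56] avail[A=4 B=10 C=50 D=47] open={R11,R12,R13,R14,R15,R3,R4,R6,R7,R9}
Step 21: commit R14 -> on_hand[A=30 B=21 C=53 D=56] avail[A=4 B=10 C=50 D=47] open={R11,R12,R13,R15,R3,R4,R6,R7,R9}

Answer: A: 4
B: 10
C: 50
D: 47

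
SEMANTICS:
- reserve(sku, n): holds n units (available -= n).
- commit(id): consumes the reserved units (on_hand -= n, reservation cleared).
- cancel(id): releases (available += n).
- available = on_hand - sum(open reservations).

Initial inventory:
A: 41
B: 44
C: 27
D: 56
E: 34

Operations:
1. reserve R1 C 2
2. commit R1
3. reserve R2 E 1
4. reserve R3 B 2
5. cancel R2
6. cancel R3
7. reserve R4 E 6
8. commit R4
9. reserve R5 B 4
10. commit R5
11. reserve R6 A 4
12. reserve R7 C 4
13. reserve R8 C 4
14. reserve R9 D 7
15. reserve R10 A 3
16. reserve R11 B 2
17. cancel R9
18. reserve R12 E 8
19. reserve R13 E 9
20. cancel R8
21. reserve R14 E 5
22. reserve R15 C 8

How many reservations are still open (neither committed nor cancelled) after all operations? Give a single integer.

Answer: 8

Derivation:
Step 1: reserve R1 C 2 -> on_hand[A=41 B=44 C=27 D=56 E=34] avail[A=41 B=44 C=25 D=56 E=34] open={R1}
Step 2: commit R1 -> on_hand[A=41 B=44 C=25 D=56 E=34] avail[A=41 B=44 C=25 D=56 E=34] open={}
Step 3: reserve R2 E 1 -> on_hand[A=41 B=44 C=25 D=56 E=34] avail[A=41 B=44 C=25 D=56 E=33] open={R2}
Step 4: reserve R3 B 2 -> on_hand[A=41 B=44 C=25 D=56 E=34] avail[A=41 B=42 C=25 D=56 E=33] open={R2,R3}
Step 5: cancel R2 -> on_hand[A=41 B=44 C=25 D=56 E=34] avail[A=41 B=42 C=25 D=56 E=34] open={R3}
Step 6: cancel R3 -> on_hand[A=41 B=44 C=25 D=56 E=34] avail[A=41 B=44 C=25 D=56 E=34] open={}
Step 7: reserve R4 E 6 -> on_hand[A=41 B=44 C=25 D=56 E=34] avail[A=41 B=44 C=25 D=56 E=28] open={R4}
Step 8: commit R4 -> on_hand[A=41 B=44 C=25 D=56 E=28] avail[A=41 B=44 C=25 D=56 E=28] open={}
Step 9: reserve R5 B 4 -> on_hand[A=41 B=44 C=25 D=56 E=28] avail[A=41 B=40 C=25 D=56 E=28] open={R5}
Step 10: commit R5 -> on_hand[A=41 B=40 C=25 D=56 E=28] avail[A=41 B=40 C=25 D=56 E=28] open={}
Step 11: reserve R6 A 4 -> on_hand[A=41 B=40 C=25 D=56 E=28] avail[A=37 B=40 C=25 D=56 E=28] open={R6}
Step 12: reserve R7 C 4 -> on_hand[A=41 B=40 C=25 D=56 E=28] avail[A=37 B=40 C=21 D=56 E=28] open={R6,R7}
Step 13: reserve R8 C 4 -> on_hand[A=41 B=40 C=25 D=56 E=28] avail[A=37 B=40 C=17 D=56 E=28] open={R6,R7,R8}
Step 14: reserve R9 D 7 -> on_hand[A=41 B=40 C=25 D=56 E=28] avail[A=37 B=40 C=17 D=49 E=28] open={R6,R7,R8,R9}
Step 15: reserve R10 A 3 -> on_hand[A=41 B=40 C=25 D=56 E=28] avail[A=34 B=40 C=17 D=49 E=28] open={R10,R6,R7,R8,R9}
Step 16: reserve R11 B 2 -> on_hand[A=41 B=40 C=25 D=56 E=28] avail[A=34 B=38 C=17 D=49 E=28] open={R10,R11,R6,R7,R8,R9}
Step 17: cancel R9 -> on_hand[A=41 B=40 C=25 D=56 E=28] avail[A=34 B=38 C=17 D=56 E=28] open={R10,R11,R6,R7,R8}
Step 18: reserve R12 E 8 -> on_hand[A=41 B=40 C=25 D=56 E=28] avail[A=34 B=38 C=17 D=56 E=20] open={R10,R11,R12,R6,R7,R8}
Step 19: reserve R13 E 9 -> on_hand[A=41 B=40 C=25 D=56 E=28] avail[A=34 B=38 C=17 D=56 E=11] open={R10,R11,R12,R13,R6,R7,R8}
Step 20: cancel R8 -> on_hand[A=41 B=40 C=25 D=56 E=28] avail[A=34 B=38 C=21 D=56 E=11] open={R10,R11,R12,R13,R6,R7}
Step 21: reserve R14 E 5 -> on_hand[A=41 B=40 C=25 D=56 E=28] avail[A=34 B=38 C=21 D=56 E=6] open={R10,R11,R12,R13,R14,R6,R7}
Step 22: reserve R15 C 8 -> on_hand[A=41 B=40 C=25 D=56 E=28] avail[A=34 B=38 C=13 D=56 E=6] open={R10,R11,R12,R13,R14,R15,R6,R7}
Open reservations: ['R10', 'R11', 'R12', 'R13', 'R14', 'R15', 'R6', 'R7'] -> 8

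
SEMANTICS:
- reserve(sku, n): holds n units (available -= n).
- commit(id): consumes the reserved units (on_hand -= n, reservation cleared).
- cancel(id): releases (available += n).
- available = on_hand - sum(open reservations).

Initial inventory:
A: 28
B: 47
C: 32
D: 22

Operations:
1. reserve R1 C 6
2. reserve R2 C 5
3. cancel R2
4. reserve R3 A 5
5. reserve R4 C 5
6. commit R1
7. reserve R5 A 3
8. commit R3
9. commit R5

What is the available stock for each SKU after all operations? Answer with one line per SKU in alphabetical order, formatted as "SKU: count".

Answer: A: 20
B: 47
C: 21
D: 22

Derivation:
Step 1: reserve R1 C 6 -> on_hand[A=28 B=47 C=32 D=22] avail[A=28 B=47 C=26 D=22] open={R1}
Step 2: reserve R2 C 5 -> on_hand[A=28 B=47 C=32 D=22] avail[A=28 B=47 C=21 D=22] open={R1,R2}
Step 3: cancel R2 -> on_hand[A=28 B=47 C=32 D=22] avail[A=28 B=47 C=26 D=22] open={R1}
Step 4: reserve R3 A 5 -> on_hand[A=28 B=47 C=32 D=22] avail[A=23 B=47 C=26 D=22] open={R1,R3}
Step 5: reserve R4 C 5 -> on_hand[A=28 B=47 C=32 D=22] avail[A=23 B=47 C=21 D=22] open={R1,R3,R4}
Step 6: commit R1 -> on_hand[A=28 B=47 C=26 D=22] avail[A=23 B=47 C=21 D=22] open={R3,R4}
Step 7: reserve R5 A 3 -> on_hand[A=28 B=47 C=26 D=22] avail[A=20 B=47 C=21 D=22] open={R3,R4,R5}
Step 8: commit R3 -> on_hand[A=23 B=47 C=26 D=22] avail[A=20 B=47 C=21 D=22] open={R4,R5}
Step 9: commit R5 -> on_hand[A=20 B=47 C=26 D=22] avail[A=20 B=47 C=21 D=22] open={R4}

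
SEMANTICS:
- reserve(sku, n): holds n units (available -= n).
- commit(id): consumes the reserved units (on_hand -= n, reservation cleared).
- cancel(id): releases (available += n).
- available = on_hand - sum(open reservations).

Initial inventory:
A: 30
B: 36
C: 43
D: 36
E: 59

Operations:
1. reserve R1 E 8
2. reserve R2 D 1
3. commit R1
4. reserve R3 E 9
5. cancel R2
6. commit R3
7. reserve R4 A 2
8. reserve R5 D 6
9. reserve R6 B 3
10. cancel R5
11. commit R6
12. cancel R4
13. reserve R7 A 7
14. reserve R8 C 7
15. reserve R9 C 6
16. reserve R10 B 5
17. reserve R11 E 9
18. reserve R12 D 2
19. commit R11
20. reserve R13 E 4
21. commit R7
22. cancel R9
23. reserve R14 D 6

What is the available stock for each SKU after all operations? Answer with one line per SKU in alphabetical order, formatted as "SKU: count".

Answer: A: 23
B: 28
C: 36
D: 28
E: 29

Derivation:
Step 1: reserve R1 E 8 -> on_hand[A=30 B=36 C=43 D=36 E=59] avail[A=30 B=36 C=43 D=36 E=51] open={R1}
Step 2: reserve R2 D 1 -> on_hand[A=30 B=36 C=43 D=36 E=59] avail[A=30 B=36 C=43 D=35 E=51] open={R1,R2}
Step 3: commit R1 -> on_hand[A=30 B=36 C=43 D=36 E=51] avail[A=30 B=36 C=43 D=35 E=51] open={R2}
Step 4: reserve R3 E 9 -> on_hand[A=30 B=36 C=43 D=36 E=51] avail[A=30 B=36 C=43 D=35 E=42] open={R2,R3}
Step 5: cancel R2 -> on_hand[A=30 B=36 C=43 D=36 E=51] avail[A=30 B=36 C=43 D=36 E=42] open={R3}
Step 6: commit R3 -> on_hand[A=30 B=36 C=43 D=36 E=42] avail[A=30 B=36 C=43 D=36 E=42] open={}
Step 7: reserve R4 A 2 -> on_hand[A=30 B=36 C=43 D=36 E=42] avail[A=28 B=36 C=43 D=36 E=42] open={R4}
Step 8: reserve R5 D 6 -> on_hand[A=30 B=36 C=43 D=36 E=42] avail[A=28 B=36 C=43 D=30 E=42] open={R4,R5}
Step 9: reserve R6 B 3 -> on_hand[A=30 B=36 C=43 D=36 E=42] avail[A=28 B=33 C=43 D=30 E=42] open={R4,R5,R6}
Step 10: cancel R5 -> on_hand[A=30 B=36 C=43 D=36 E=42] avail[A=28 B=33 C=43 D=36 E=42] open={R4,R6}
Step 11: commit R6 -> on_hand[A=30 B=33 C=43 D=36 E=42] avail[A=28 B=33 C=43 D=36 E=42] open={R4}
Step 12: cancel R4 -> on_hand[A=30 B=33 C=43 D=36 E=42] avail[A=30 B=33 C=43 D=36 E=42] open={}
Step 13: reserve R7 A 7 -> on_hand[A=30 B=33 C=43 D=36 E=42] avail[A=23 B=33 C=43 D=36 E=42] open={R7}
Step 14: reserve R8 C 7 -> on_hand[A=30 B=33 C=43 D=36 E=42] avail[A=23 B=33 C=36 D=36 E=42] open={R7,R8}
Step 15: reserve R9 C 6 -> on_hand[A=30 B=33 C=43 D=36 E=42] avail[A=23 B=33 C=30 D=36 E=42] open={R7,R8,R9}
Step 16: reserve R10 B 5 -> on_hand[A=30 B=33 C=43 D=36 E=42] avail[A=23 B=28 C=30 D=36 E=42] open={R10,R7,R8,R9}
Step 17: reserve R11 E 9 -> on_hand[A=30 B=33 C=43 D=36 E=42] avail[A=23 B=28 C=30 D=36 E=33] open={R10,R11,R7,R8,R9}
Step 18: reserve R12 D 2 -> on_hand[A=30 B=33 C=43 D=36 E=42] avail[A=23 B=28 C=30 D=34 E=33] open={R10,R11,R12,R7,R8,R9}
Step 19: commit R11 -> on_hand[A=30 B=33 C=43 D=36 E=33] avail[A=23 B=28 C=30 D=34 E=33] open={R10,R12,R7,R8,R9}
Step 20: reserve R13 E 4 -> on_hand[A=30 B=33 C=43 D=36 E=33] avail[A=23 B=28 C=30 D=34 E=29] open={R10,R12,R13,R7,R8,R9}
Step 21: commit R7 -> on_hand[A=23 B=33 C=43 D=36 E=33] avail[A=23 B=28 C=30 D=34 E=29] open={R10,R12,R13,R8,R9}
Step 22: cancel R9 -> on_hand[A=23 B=33 C=43 D=36 E=33] avail[A=23 B=28 C=36 D=34 E=29] open={R10,R12,R13,R8}
Step 23: reserve R14 D 6 -> on_hand[A=23 B=33 C=43 D=36 E=33] avail[A=23 B=28 C=36 D=28 E=29] open={R10,R12,R13,R14,R8}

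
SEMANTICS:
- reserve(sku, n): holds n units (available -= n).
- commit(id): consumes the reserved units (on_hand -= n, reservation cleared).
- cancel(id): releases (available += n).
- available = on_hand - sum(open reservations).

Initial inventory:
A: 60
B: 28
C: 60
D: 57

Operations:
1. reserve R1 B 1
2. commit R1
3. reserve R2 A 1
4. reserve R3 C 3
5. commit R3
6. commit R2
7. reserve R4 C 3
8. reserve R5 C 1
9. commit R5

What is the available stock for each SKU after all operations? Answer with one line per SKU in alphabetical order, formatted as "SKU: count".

Step 1: reserve R1 B 1 -> on_hand[A=60 B=28 C=60 D=57] avail[A=60 B=27 C=60 D=57] open={R1}
Step 2: commit R1 -> on_hand[A=60 B=27 C=60 D=57] avail[A=60 B=27 C=60 D=57] open={}
Step 3: reserve R2 A 1 -> on_hand[A=60 B=27 C=60 D=57] avail[A=59 B=27 C=60 D=57] open={R2}
Step 4: reserve R3 C 3 -> on_hand[A=60 B=27 C=60 D=57] avail[A=59 B=27 C=57 D=57] open={R2,R3}
Step 5: commit R3 -> on_hand[A=60 B=27 C=57 D=57] avail[A=59 B=27 C=57 D=57] open={R2}
Step 6: commit R2 -> on_hand[A=59 B=27 C=57 D=57] avail[A=59 B=27 C=57 D=57] open={}
Step 7: reserve R4 C 3 -> on_hand[A=59 B=27 C=57 D=57] avail[A=59 B=27 C=54 D=57] open={R4}
Step 8: reserve R5 C 1 -> on_hand[A=59 B=27 C=57 D=57] avail[A=59 B=27 C=53 D=57] open={R4,R5}
Step 9: commit R5 -> on_hand[A=59 B=27 C=56 D=57] avail[A=59 B=27 C=53 D=57] open={R4}

Answer: A: 59
B: 27
C: 53
D: 57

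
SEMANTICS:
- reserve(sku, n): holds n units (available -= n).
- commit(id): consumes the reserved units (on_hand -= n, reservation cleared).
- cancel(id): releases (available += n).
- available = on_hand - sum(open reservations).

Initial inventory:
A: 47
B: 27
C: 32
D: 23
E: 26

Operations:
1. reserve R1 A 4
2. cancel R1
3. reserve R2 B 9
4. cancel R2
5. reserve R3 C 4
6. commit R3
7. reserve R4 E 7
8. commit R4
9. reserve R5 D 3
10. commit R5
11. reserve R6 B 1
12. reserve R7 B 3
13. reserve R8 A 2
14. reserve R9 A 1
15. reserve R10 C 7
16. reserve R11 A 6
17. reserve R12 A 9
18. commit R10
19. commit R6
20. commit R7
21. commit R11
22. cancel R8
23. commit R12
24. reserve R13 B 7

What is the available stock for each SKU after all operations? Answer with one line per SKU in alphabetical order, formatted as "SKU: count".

Step 1: reserve R1 A 4 -> on_hand[A=47 B=27 C=32 D=23 E=26] avail[A=43 B=27 C=32 D=23 E=26] open={R1}
Step 2: cancel R1 -> on_hand[A=47 B=27 C=32 D=23 E=26] avail[A=47 B=27 C=32 D=23 E=26] open={}
Step 3: reserve R2 B 9 -> on_hand[A=47 B=27 C=32 D=23 E=26] avail[A=47 B=18 C=32 D=23 E=26] open={R2}
Step 4: cancel R2 -> on_hand[A=47 B=27 C=32 D=23 E=26] avail[A=47 B=27 C=32 D=23 E=26] open={}
Step 5: reserve R3 C 4 -> on_hand[A=47 B=27 C=32 D=23 E=26] avail[A=47 B=27 C=28 D=23 E=26] open={R3}
Step 6: commit R3 -> on_hand[A=47 B=27 C=28 D=23 E=26] avail[A=47 B=27 C=28 D=23 E=26] open={}
Step 7: reserve R4 E 7 -> on_hand[A=47 B=27 C=28 D=23 E=26] avail[A=47 B=27 C=28 D=23 E=19] open={R4}
Step 8: commit R4 -> on_hand[A=47 B=27 C=28 D=23 E=19] avail[A=47 B=27 C=28 D=23 E=19] open={}
Step 9: reserve R5 D 3 -> on_hand[A=47 B=27 C=28 D=23 E=19] avail[A=47 B=27 C=28 D=20 E=19] open={R5}
Step 10: commit R5 -> on_hand[A=47 B=27 C=28 D=20 E=19] avail[A=47 B=27 C=28 D=20 E=19] open={}
Step 11: reserve R6 B 1 -> on_hand[A=47 B=27 C=28 D=20 E=19] avail[A=47 B=26 C=28 D=20 E=19] open={R6}
Step 12: reserve R7 B 3 -> on_hand[A=47 B=27 C=28 D=20 E=19] avail[A=47 B=23 C=28 D=20 E=19] open={R6,R7}
Step 13: reserve R8 A 2 -> on_hand[A=47 B=27 C=28 D=20 E=19] avail[A=45 B=23 C=28 D=20 E=19] open={R6,R7,R8}
Step 14: reserve R9 A 1 -> on_hand[A=47 B=27 C=28 D=20 E=19] avail[A=44 B=23 C=28 D=20 E=19] open={R6,R7,R8,R9}
Step 15: reserve R10 C 7 -> on_hand[A=47 B=27 C=28 D=20 E=19] avail[A=44 B=23 C=21 D=20 E=19] open={R10,R6,R7,R8,R9}
Step 16: reserve R11 A 6 -> on_hand[A=47 B=27 C=28 D=20 E=19] avail[A=38 B=23 C=21 D=20 E=19] open={R10,R11,R6,R7,R8,R9}
Step 17: reserve R12 A 9 -> on_hand[A=47 B=27 C=28 D=20 E=19] avail[A=29 B=23 C=21 D=20 E=19] open={R10,R11,R12,R6,R7,R8,R9}
Step 18: commit R10 -> on_hand[A=47 B=27 C=21 D=20 E=19] avail[A=29 B=23 C=21 D=20 E=19] open={R11,R12,R6,R7,R8,R9}
Step 19: commit R6 -> on_hand[A=47 B=26 C=21 D=20 E=19] avail[A=29 B=23 C=21 D=20 E=19] open={R11,R12,R7,R8,R9}
Step 20: commit R7 -> on_hand[A=47 B=23 C=21 D=20 E=19] avail[A=29 B=23 C=21 D=20 E=19] open={R11,R12,R8,R9}
Step 21: commit R11 -> on_hand[A=41 B=23 C=21 D=20 E=19] avail[A=29 B=23 C=21 D=20 E=19] open={R12,R8,R9}
Step 22: cancel R8 -> on_hand[A=41 B=23 C=21 D=20 E=19] avail[A=31 B=23 C=21 D=20 E=19] open={R12,R9}
Step 23: commit R12 -> on_hand[A=32 B=23 C=21 D=20 E=19] avail[A=31 B=23 C=21 D=20 E=19] open={R9}
Step 24: reserve R13 B 7 -> on_hand[A=32 B=23 C=21 D=20 E=19] avail[A=31 B=16 C=21 D=20 E=19] open={R13,R9}

Answer: A: 31
B: 16
C: 21
D: 20
E: 19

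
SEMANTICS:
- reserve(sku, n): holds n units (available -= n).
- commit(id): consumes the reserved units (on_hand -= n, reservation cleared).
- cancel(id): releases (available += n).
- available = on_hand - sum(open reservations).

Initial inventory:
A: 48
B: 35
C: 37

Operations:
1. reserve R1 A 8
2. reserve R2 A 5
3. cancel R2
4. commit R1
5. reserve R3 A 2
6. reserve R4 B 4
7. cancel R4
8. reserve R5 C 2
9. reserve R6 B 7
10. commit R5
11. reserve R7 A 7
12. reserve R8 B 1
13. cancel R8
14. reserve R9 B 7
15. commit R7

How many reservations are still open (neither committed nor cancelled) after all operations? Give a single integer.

Step 1: reserve R1 A 8 -> on_hand[A=48 B=35 C=37] avail[A=40 B=35 C=37] open={R1}
Step 2: reserve R2 A 5 -> on_hand[A=48 B=35 C=37] avail[A=35 B=35 C=37] open={R1,R2}
Step 3: cancel R2 -> on_hand[A=48 B=35 C=37] avail[A=40 B=35 C=37] open={R1}
Step 4: commit R1 -> on_hand[A=40 B=35 C=37] avail[A=40 B=35 C=37] open={}
Step 5: reserve R3 A 2 -> on_hand[A=40 B=35 C=37] avail[A=38 B=35 C=37] open={R3}
Step 6: reserve R4 B 4 -> on_hand[A=40 B=35 C=37] avail[A=38 B=31 C=37] open={R3,R4}
Step 7: cancel R4 -> on_hand[A=40 B=35 C=37] avail[A=38 B=35 C=37] open={R3}
Step 8: reserve R5 C 2 -> on_hand[A=40 B=35 C=37] avail[A=38 B=35 C=35] open={R3,R5}
Step 9: reserve R6 B 7 -> on_hand[A=40 B=35 C=37] avail[A=38 B=28 C=35] open={R3,R5,R6}
Step 10: commit R5 -> on_hand[A=40 B=35 C=35] avail[A=38 B=28 C=35] open={R3,R6}
Step 11: reserve R7 A 7 -> on_hand[A=40 B=35 C=35] avail[A=31 B=28 C=35] open={R3,R6,R7}
Step 12: reserve R8 B 1 -> on_hand[A=40 B=35 C=35] avail[A=31 B=27 C=35] open={R3,R6,R7,R8}
Step 13: cancel R8 -> on_hand[A=40 B=35 C=35] avail[A=31 B=28 C=35] open={R3,R6,R7}
Step 14: reserve R9 B 7 -> on_hand[A=40 B=35 C=35] avail[A=31 B=21 C=35] open={R3,R6,R7,R9}
Step 15: commit R7 -> on_hand[A=33 B=35 C=35] avail[A=31 B=21 C=35] open={R3,R6,R9}
Open reservations: ['R3', 'R6', 'R9'] -> 3

Answer: 3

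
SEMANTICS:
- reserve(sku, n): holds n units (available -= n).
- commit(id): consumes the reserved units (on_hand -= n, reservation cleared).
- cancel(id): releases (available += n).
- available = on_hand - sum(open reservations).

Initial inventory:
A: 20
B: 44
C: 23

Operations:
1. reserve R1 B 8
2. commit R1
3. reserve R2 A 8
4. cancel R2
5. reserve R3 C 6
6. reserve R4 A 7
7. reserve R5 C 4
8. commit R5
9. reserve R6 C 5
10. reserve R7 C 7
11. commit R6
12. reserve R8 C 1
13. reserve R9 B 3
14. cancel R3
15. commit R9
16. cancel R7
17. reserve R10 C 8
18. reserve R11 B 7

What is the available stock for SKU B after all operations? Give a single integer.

Answer: 26

Derivation:
Step 1: reserve R1 B 8 -> on_hand[A=20 B=44 C=23] avail[A=20 B=36 C=23] open={R1}
Step 2: commit R1 -> on_hand[A=20 B=36 C=23] avail[A=20 B=36 C=23] open={}
Step 3: reserve R2 A 8 -> on_hand[A=20 B=36 C=23] avail[A=12 B=36 C=23] open={R2}
Step 4: cancel R2 -> on_hand[A=20 B=36 C=23] avail[A=20 B=36 C=23] open={}
Step 5: reserve R3 C 6 -> on_hand[A=20 B=36 C=23] avail[A=20 B=36 C=17] open={R3}
Step 6: reserve R4 A 7 -> on_hand[A=20 B=36 C=23] avail[A=13 B=36 C=17] open={R3,R4}
Step 7: reserve R5 C 4 -> on_hand[A=20 B=36 C=23] avail[A=13 B=36 C=13] open={R3,R4,R5}
Step 8: commit R5 -> on_hand[A=20 B=36 C=19] avail[A=13 B=36 C=13] open={R3,R4}
Step 9: reserve R6 C 5 -> on_hand[A=20 B=36 C=19] avail[A=13 B=36 C=8] open={R3,R4,R6}
Step 10: reserve R7 C 7 -> on_hand[A=20 B=36 C=19] avail[A=13 B=36 C=1] open={R3,R4,R6,R7}
Step 11: commit R6 -> on_hand[A=20 B=36 C=14] avail[A=13 B=36 C=1] open={R3,R4,R7}
Step 12: reserve R8 C 1 -> on_hand[A=20 B=36 C=14] avail[A=13 B=36 C=0] open={R3,R4,R7,R8}
Step 13: reserve R9 B 3 -> on_hand[A=20 B=36 C=14] avail[A=13 B=33 C=0] open={R3,R4,R7,R8,R9}
Step 14: cancel R3 -> on_hand[A=20 B=36 C=14] avail[A=13 B=33 C=6] open={R4,R7,R8,R9}
Step 15: commit R9 -> on_hand[A=20 B=33 C=14] avail[A=13 B=33 C=6] open={R4,R7,R8}
Step 16: cancel R7 -> on_hand[A=20 B=33 C=14] avail[A=13 B=33 C=13] open={R4,R8}
Step 17: reserve R10 C 8 -> on_hand[A=20 B=33 C=14] avail[A=13 B=33 C=5] open={R10,R4,R8}
Step 18: reserve R11 B 7 -> on_hand[A=20 B=33 C=14] avail[A=13 B=26 C=5] open={R10,R11,R4,R8}
Final available[B] = 26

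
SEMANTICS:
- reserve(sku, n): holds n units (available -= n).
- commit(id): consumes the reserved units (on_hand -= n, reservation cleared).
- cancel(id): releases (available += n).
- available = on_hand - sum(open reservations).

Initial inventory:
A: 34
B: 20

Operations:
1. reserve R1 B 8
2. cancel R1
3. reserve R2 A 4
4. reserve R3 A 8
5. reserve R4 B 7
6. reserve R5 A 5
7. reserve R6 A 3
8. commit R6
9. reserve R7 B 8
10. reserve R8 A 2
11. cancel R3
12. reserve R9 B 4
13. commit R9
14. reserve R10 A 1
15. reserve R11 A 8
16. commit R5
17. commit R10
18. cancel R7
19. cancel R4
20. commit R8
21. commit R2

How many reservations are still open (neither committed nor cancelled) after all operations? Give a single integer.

Step 1: reserve R1 B 8 -> on_hand[A=34 B=20] avail[A=34 B=12] open={R1}
Step 2: cancel R1 -> on_hand[A=34 B=20] avail[A=34 B=20] open={}
Step 3: reserve R2 A 4 -> on_hand[A=34 B=20] avail[A=30 B=20] open={R2}
Step 4: reserve R3 A 8 -> on_hand[A=34 B=20] avail[A=22 B=20] open={R2,R3}
Step 5: reserve R4 B 7 -> on_hand[A=34 B=20] avail[A=22 B=13] open={R2,R3,R4}
Step 6: reserve R5 A 5 -> on_hand[A=34 B=20] avail[A=17 B=13] open={R2,R3,R4,R5}
Step 7: reserve R6 A 3 -> on_hand[A=34 B=20] avail[A=14 B=13] open={R2,R3,R4,R5,R6}
Step 8: commit R6 -> on_hand[A=31 B=20] avail[A=14 B=13] open={R2,R3,R4,R5}
Step 9: reserve R7 B 8 -> on_hand[A=31 B=20] avail[A=14 B=5] open={R2,R3,R4,R5,R7}
Step 10: reserve R8 A 2 -> on_hand[A=31 B=20] avail[A=12 B=5] open={R2,R3,R4,R5,R7,R8}
Step 11: cancel R3 -> on_hand[A=31 B=20] avail[A=20 B=5] open={R2,R4,R5,R7,R8}
Step 12: reserve R9 B 4 -> on_hand[A=31 B=20] avail[A=20 B=1] open={R2,R4,R5,R7,R8,R9}
Step 13: commit R9 -> on_hand[A=31 B=16] avail[A=20 B=1] open={R2,R4,R5,R7,R8}
Step 14: reserve R10 A 1 -> on_hand[A=31 B=16] avail[A=19 B=1] open={R10,R2,R4,R5,R7,R8}
Step 15: reserve R11 A 8 -> on_hand[A=31 B=16] avail[A=11 B=1] open={R10,R11,R2,R4,R5,R7,R8}
Step 16: commit R5 -> on_hand[A=26 B=16] avail[A=11 B=1] open={R10,R11,R2,R4,R7,R8}
Step 17: commit R10 -> on_hand[A=25 B=16] avail[A=11 B=1] open={R11,R2,R4,R7,R8}
Step 18: cancel R7 -> on_hand[A=25 B=16] avail[A=11 B=9] open={R11,R2,R4,R8}
Step 19: cancel R4 -> on_hand[A=25 B=16] avail[A=11 B=16] open={R11,R2,R8}
Step 20: commit R8 -> on_hand[A=23 B=16] avail[A=11 B=16] open={R11,R2}
Step 21: commit R2 -> on_hand[A=19 B=16] avail[A=11 B=16] open={R11}
Open reservations: ['R11'] -> 1

Answer: 1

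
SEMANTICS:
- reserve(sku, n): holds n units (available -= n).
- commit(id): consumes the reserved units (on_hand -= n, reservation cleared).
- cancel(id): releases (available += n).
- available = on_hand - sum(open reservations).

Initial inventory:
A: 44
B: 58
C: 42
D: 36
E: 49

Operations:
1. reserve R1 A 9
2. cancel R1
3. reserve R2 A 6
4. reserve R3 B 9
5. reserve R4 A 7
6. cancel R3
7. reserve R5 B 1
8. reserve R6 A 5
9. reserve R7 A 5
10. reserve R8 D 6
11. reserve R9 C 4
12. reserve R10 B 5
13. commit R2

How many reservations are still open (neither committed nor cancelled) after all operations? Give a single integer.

Step 1: reserve R1 A 9 -> on_hand[A=44 B=58 C=42 D=36 E=49] avail[A=35 B=58 C=42 D=36 E=49] open={R1}
Step 2: cancel R1 -> on_hand[A=44 B=58 C=42 D=36 E=49] avail[A=44 B=58 C=42 D=36 E=49] open={}
Step 3: reserve R2 A 6 -> on_hand[A=44 B=58 C=42 D=36 E=49] avail[A=38 B=58 C=42 D=36 E=49] open={R2}
Step 4: reserve R3 B 9 -> on_hand[A=44 B=58 C=42 D=36 E=49] avail[A=38 B=49 C=42 D=36 E=49] open={R2,R3}
Step 5: reserve R4 A 7 -> on_hand[A=44 B=58 C=42 D=36 E=49] avail[A=31 B=49 C=42 D=36 E=49] open={R2,R3,R4}
Step 6: cancel R3 -> on_hand[A=44 B=58 C=42 D=36 E=49] avail[A=31 B=58 C=42 D=36 E=49] open={R2,R4}
Step 7: reserve R5 B 1 -> on_hand[A=44 B=58 C=42 D=36 E=49] avail[A=31 B=57 C=42 D=36 E=49] open={R2,R4,R5}
Step 8: reserve R6 A 5 -> on_hand[A=44 B=58 C=42 D=36 E=49] avail[A=26 B=57 C=42 D=36 E=49] open={R2,R4,R5,R6}
Step 9: reserve R7 A 5 -> on_hand[A=44 B=58 C=42 D=36 E=49] avail[A=21 B=57 C=42 D=36 E=49] open={R2,R4,R5,R6,R7}
Step 10: reserve R8 D 6 -> on_hand[A=44 B=58 C=42 D=36 E=49] avail[A=21 B=57 C=42 D=30 E=49] open={R2,R4,R5,R6,R7,R8}
Step 11: reserve R9 C 4 -> on_hand[A=44 B=58 C=42 D=36 E=49] avail[A=21 B=57 C=38 D=30 E=49] open={R2,R4,R5,R6,R7,R8,R9}
Step 12: reserve R10 B 5 -> on_hand[A=44 B=58 C=42 D=36 E=49] avail[A=21 B=52 C=38 D=30 E=49] open={R10,R2,R4,R5,R6,R7,R8,R9}
Step 13: commit R2 -> on_hand[A=38 B=58 C=42 D=36 E=49] avail[A=21 B=52 C=38 D=30 E=49] open={R10,R4,R5,R6,R7,R8,R9}
Open reservations: ['R10', 'R4', 'R5', 'R6', 'R7', 'R8', 'R9'] -> 7

Answer: 7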